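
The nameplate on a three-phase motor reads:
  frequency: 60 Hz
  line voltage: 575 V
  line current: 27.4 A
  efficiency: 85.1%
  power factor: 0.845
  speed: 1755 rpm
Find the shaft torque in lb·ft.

78.8 lb·ft

P_in = √3·V·I·cosφ = 1.732 × 575 × 27.4 × 0.845 = 23058 W
P_out = η·P_in = 0.851 × 23058 = 19622 W
n = 1755 rpm
ω = 2π×1755/60 = 183.8 rad/s
τ = P_out/ω = 19622/183.8 = 106.8 N·m
In lb·ft: 106.8/1.356 = 78.8 lb·ft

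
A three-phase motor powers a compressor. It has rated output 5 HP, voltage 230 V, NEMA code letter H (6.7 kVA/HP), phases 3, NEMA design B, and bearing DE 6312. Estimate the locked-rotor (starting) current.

84.1 A

S_LR = 6.7 × 5 = 33.5 kVA
I_LR = S_LR/(√3·V_L) = 33500/(1.732×230) = 84.1 A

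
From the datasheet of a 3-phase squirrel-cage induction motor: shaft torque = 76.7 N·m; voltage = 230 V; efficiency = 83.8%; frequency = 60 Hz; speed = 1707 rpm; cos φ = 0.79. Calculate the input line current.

52 A

ω = 2π×1707/60 = 178.8 rad/s; P_out = τω = 76.7 × 178.8 = 13714 W
P_in = P_out / η = 13714 / 0.838 = 16365 W
I_L = P_in / (√3·V_L·cosφ) = 16365 / (1.732 × 230 × 0.79) = 52 A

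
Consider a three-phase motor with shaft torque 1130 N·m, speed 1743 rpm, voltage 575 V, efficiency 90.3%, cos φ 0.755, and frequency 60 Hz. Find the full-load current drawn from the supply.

ω = 2π×1743/60 = 182.5 rad/s; P_out = τω = 1130 × 182.5 = 206225 W
P_in = P_out / η = 206225 / 0.903 = 228378 W
I_L = P_in / (√3·V_L·cosφ) = 228378 / (1.732 × 575 × 0.755) = 304 A

304 A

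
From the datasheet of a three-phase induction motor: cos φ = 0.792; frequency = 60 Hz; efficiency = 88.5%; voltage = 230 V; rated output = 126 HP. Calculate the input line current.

P_out = 126 × 746 = 93996 W
P_in = P_out / η = 93996 / 0.885 = 106210 W
I_L = P_in / (√3·V_L·cosφ) = 106210 / (1.732 × 230 × 0.792) = 337 A

337 A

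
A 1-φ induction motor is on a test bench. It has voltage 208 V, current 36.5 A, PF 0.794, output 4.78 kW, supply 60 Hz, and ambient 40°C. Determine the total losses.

P_in = V·I·cosφ = 208×36.5×0.794 = 6028 W
P_out = 4780 W
Losses = P_in − P_out = 6028 − 4780 = 1248 W

1250 W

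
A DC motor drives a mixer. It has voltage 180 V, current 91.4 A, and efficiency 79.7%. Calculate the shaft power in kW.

13.1 kW

P_in = V·I = 180 × 91.4 = 16452 W
P_out = η·P_in = 0.797 × 16452 = 13112 W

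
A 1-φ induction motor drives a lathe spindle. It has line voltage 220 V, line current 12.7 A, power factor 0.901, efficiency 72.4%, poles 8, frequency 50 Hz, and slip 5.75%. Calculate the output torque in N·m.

24.6 N·m

P_in = V·I·cosφ = 220 × 12.7 × 0.901 = 2517 W
P_out = η·P_in = 0.724 × 2517 = 1822 W
n_s = 120×50/8 = 750 rpm; n = 750×(1−0.0575) = 707 rpm
ω = 2π×707/60 = 74.04 rad/s
τ = P_out/ω = 1822/74.04 = 24.6 N·m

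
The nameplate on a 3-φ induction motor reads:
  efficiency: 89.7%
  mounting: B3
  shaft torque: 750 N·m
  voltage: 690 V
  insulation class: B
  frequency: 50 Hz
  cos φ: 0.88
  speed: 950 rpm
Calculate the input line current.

ω = 2π×950/60 = 99.48 rad/s; P_out = τω = 750 × 99.48 = 74610 W
P_in = P_out / η = 74610 / 0.897 = 83177 W
I_L = P_in / (√3·V_L·cosφ) = 83177 / (1.732 × 690 × 0.88) = 79.1 A

79.1 A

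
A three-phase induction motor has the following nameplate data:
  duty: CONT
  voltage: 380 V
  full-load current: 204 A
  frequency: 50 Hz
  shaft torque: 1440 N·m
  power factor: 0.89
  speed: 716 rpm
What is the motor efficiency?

90.4 %

ω = 2π × 716/60 = 74.98 rad/s; P_out = τω = 1440 × 74.98 = 107971 W
P_in = √3·V_L·I_L·cosφ = 1.732 × 380 × 204 × 0.89 = 119496 W
η = P_out / P_in = 107971 / 119496 = 0.904 = 90.4%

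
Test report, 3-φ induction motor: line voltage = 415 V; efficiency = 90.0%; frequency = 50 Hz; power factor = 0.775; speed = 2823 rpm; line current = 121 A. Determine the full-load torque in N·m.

205 N·m

P_in = √3·V·I·cosφ = 1.732 × 415 × 121 × 0.775 = 67404 W
P_out = η·P_in = 0.9 × 67404 = 60664 W
n = 2823 rpm
ω = 2π×2823/60 = 295.6 rad/s
τ = P_out/ω = 60664/295.6 = 205 N·m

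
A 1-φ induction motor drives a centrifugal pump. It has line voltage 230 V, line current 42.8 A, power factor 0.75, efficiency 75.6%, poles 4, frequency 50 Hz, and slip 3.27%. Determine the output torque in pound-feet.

27.1 lb·ft

P_in = V·I·cosφ = 230 × 42.8 × 0.75 = 7383 W
P_out = η·P_in = 0.756 × 7383 = 5582 W
n_s = 120×50/4 = 1500 rpm; n = 1500×(1−0.0327) = 1451 rpm
ω = 2π×1451/60 = 151.9 rad/s
τ = P_out/ω = 5582/151.9 = 36.75 N·m
In lb·ft: 36.75/1.356 = 27.1 lb·ft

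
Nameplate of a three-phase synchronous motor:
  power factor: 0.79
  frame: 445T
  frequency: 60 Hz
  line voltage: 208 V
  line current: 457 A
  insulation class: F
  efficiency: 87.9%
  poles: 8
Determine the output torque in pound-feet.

895 lb·ft

P_in = √3·V·I·cosφ = 1.732 × 208 × 457 × 0.79 = 130063 W
P_out = η·P_in = 0.879 × 130063 = 114325 W
n = n_s = 120×60/8 = 900 rpm (synchronous)
ω = 2π×900/60 = 94.25 rad/s
τ = P_out/ω = 114325/94.25 = 1213 N·m
In lb·ft: 1213/1.356 = 895 lb·ft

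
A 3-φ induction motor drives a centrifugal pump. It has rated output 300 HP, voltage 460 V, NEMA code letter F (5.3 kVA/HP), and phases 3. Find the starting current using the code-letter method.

2000 A

S_LR = 5.3 × 300 = 1590 kVA
I_LR = S_LR/(√3·V_L) = 1590000/(1.732×460) = 2000 A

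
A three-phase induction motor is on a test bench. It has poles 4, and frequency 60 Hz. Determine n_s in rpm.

1800 rpm

n_s = 120f/p = 120×60/4 = 1800 rpm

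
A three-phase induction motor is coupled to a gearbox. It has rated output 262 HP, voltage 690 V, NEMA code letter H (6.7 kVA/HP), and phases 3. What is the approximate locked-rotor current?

S_LR = 6.7 × 262 = 1755.4 kVA
I_LR = S_LR/(√3·V_L) = 1755400/(1.732×690) = 1470 A

1470 A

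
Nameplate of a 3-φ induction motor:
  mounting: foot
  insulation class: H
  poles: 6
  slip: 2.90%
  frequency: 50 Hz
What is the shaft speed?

n_s = 120f/p = 120×50/6 = 1000 rpm
n = n_s(1 − s) = 1000 × (1 − 0.029) = 971 rpm

971 rpm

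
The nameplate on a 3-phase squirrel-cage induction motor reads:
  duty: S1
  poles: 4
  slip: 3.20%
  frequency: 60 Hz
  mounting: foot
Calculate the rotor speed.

n_s = 120f/p = 120×60/4 = 1800 rpm
n = n_s(1 − s) = 1800 × (1 − 0.032) = 1742 rpm

1742 rpm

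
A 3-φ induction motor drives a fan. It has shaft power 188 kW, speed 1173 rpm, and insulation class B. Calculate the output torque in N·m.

1530 N·m

ω = 2π × 1173/60 = 122.8 rad/s
τ = P/ω = 188000/122.8 = 1530 N·m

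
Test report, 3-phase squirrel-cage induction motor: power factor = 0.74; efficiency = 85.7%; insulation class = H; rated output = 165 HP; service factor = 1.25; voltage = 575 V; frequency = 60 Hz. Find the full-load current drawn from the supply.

195 A

P_out = 165 × 746 = 123090 W
P_in = P_out / η = 123090 / 0.857 = 143629 W
I_L = P_in / (√3·V_L·cosφ) = 143629 / (1.732 × 575 × 0.74) = 195 A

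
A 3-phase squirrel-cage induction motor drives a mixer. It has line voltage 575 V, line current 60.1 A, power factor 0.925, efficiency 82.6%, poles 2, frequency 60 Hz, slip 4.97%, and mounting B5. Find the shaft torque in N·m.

P_in = √3·V·I·cosφ = 1.732 × 575 × 60.1 × 0.925 = 55365 W
P_out = η·P_in = 0.826 × 55365 = 45731 W
n_s = 120×60/2 = 3600 rpm; n = 3600×(1−0.0497) = 3421 rpm
ω = 2π×3421/60 = 358.2 rad/s
τ = P_out/ω = 45731/358.2 = 128 N·m

128 N·m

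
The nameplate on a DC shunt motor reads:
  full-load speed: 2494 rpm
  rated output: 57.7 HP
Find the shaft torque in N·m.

P_out = 57.7 × 746 = 43044 W
ω = 2π × 2494/60 = 261.2 rad/s
τ = P_out/ω = 43044/261.2 = 165 N·m

165 N·m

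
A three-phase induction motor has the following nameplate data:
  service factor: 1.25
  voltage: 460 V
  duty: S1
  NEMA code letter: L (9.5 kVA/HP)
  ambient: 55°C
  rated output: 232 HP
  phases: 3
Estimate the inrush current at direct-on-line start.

S_LR = 9.5 × 232 = 2204 kVA
I_LR = S_LR/(√3·V_L) = 2204000/(1.732×460) = 2770 A

2770 A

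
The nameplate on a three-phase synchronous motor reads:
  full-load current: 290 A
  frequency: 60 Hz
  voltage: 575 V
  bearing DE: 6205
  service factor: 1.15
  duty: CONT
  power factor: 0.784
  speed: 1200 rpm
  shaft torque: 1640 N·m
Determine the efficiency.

91.0 %

ω = 2π × 1200/60 = 125.7 rad/s; P_out = τω = 1640 × 125.7 = 206148 W
P_in = √3·V_L·I_L·cosφ = 1.732 × 575 × 290 × 0.784 = 226428 W
η = P_out / P_in = 206148 / 226428 = 0.910 = 91.0%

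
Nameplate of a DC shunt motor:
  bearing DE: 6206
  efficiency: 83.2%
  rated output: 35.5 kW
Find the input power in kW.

P_out = 35500 W
P_in = P_out/η = 35500/0.832 = 42668 W = 42.7 kW

42.7 kW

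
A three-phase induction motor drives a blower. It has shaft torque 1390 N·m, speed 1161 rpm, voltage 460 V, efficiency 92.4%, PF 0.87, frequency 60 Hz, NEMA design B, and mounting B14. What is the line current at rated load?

264 A

ω = 2π×1161/60 = 121.6 rad/s; P_out = τω = 1390 × 121.6 = 169024 W
P_in = P_out / η = 169024 / 0.924 = 182926 W
I_L = P_in / (√3·V_L·cosφ) = 182926 / (1.732 × 460 × 0.87) = 264 A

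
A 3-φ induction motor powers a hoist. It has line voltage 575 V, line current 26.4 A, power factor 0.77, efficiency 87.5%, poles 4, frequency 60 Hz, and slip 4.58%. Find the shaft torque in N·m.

98.5 N·m

P_in = √3·V·I·cosφ = 1.732 × 575 × 26.4 × 0.77 = 20245 W
P_out = η·P_in = 0.875 × 20245 = 17714 W
n_s = 120×60/4 = 1800 rpm; n = 1800×(1−0.0458) = 1718 rpm
ω = 2π×1718/60 = 179.9 rad/s
τ = P_out/ω = 17714/179.9 = 98.5 N·m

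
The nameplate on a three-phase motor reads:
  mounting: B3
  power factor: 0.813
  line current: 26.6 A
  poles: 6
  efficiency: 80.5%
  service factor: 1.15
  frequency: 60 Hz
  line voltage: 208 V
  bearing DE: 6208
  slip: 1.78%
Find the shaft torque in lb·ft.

P_in = √3·V·I·cosφ = 1.732 × 208 × 26.6 × 0.813 = 7791 W
P_out = η·P_in = 0.805 × 7791 = 6272 W
n_s = 120×60/6 = 1200 rpm; n = 1200×(1−0.0178) = 1179 rpm
ω = 2π×1179/60 = 123.5 rad/s
τ = P_out/ω = 6272/123.5 = 50.79 N·m
In lb·ft: 50.79/1.356 = 37.5 lb·ft

37.5 lb·ft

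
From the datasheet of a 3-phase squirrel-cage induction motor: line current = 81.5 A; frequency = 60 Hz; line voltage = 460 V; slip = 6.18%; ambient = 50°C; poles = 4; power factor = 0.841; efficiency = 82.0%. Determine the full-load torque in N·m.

253 N·m

P_in = √3·V·I·cosφ = 1.732 × 460 × 81.5 × 0.841 = 54608 W
P_out = η·P_in = 0.82 × 54608 = 44779 W
n_s = 120×60/4 = 1800 rpm; n = 1800×(1−0.0618) = 1689 rpm
ω = 2π×1689/60 = 176.9 rad/s
τ = P_out/ω = 44779/176.9 = 253 N·m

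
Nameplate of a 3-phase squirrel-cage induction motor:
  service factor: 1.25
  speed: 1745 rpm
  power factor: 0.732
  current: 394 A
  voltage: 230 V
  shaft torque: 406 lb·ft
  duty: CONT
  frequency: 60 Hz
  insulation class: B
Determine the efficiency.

τ = 406 lb·ft × 1.356 = 550.5 N·m
ω = 2π × 1745/60 = 182.7 rad/s; P_out = τω = 550.5 × 182.7 = 100576 W
P_in = √3·V_L·I_L·cosφ = 1.732 × 230 × 394 × 0.732 = 114890 W
η = P_out / P_in = 100576 / 114890 = 0.875 = 87.5%

87.5 %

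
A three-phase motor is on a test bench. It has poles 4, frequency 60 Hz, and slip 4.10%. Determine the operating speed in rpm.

1726 rpm

n_s = 120f/p = 120×60/4 = 1800 rpm
n = n_s(1 − s) = 1800 × (1 − 0.041) = 1726 rpm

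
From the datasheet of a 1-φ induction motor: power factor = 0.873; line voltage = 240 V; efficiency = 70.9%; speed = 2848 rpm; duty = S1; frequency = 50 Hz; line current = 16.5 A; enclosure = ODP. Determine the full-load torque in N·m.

8.22 N·m

P_in = V·I·cosφ = 240 × 16.5 × 0.873 = 3457 W
P_out = η·P_in = 0.709 × 3457 = 2451 W
n = 2848 rpm
ω = 2π×2848/60 = 298.2 rad/s
τ = P_out/ω = 2451/298.2 = 8.22 N·m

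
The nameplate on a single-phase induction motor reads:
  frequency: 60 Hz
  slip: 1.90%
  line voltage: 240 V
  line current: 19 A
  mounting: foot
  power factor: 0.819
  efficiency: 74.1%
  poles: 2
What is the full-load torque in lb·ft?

5.52 lb·ft

P_in = V·I·cosφ = 240 × 19 × 0.819 = 3735 W
P_out = η·P_in = 0.741 × 3735 = 2768 W
n_s = 120×60/2 = 3600 rpm; n = 3600×(1−0.019) = 3532 rpm
ω = 2π×3532/60 = 369.9 rad/s
τ = P_out/ω = 2768/369.9 = 7.483 N·m
In lb·ft: 7.483/1.356 = 5.52 lb·ft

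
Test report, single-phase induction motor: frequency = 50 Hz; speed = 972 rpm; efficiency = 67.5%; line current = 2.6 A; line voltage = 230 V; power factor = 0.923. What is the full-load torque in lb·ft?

P_in = V·I·cosφ = 230 × 2.6 × 0.923 = 552 W
P_out = η·P_in = 0.675 × 552 = 373 W
n = 972 rpm
ω = 2π×972/60 = 101.8 rad/s
τ = P_out/ω = 373/101.8 = 3.664 N·m
In lb·ft: 3.664/1.356 = 2.7 lb·ft

2.7 lb·ft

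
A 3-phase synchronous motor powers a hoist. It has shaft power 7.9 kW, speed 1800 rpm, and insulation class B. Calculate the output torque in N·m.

ω = 2π × 1800/60 = 188.5 rad/s
τ = P/ω = 7900/188.5 = 41.9 N·m

41.9 N·m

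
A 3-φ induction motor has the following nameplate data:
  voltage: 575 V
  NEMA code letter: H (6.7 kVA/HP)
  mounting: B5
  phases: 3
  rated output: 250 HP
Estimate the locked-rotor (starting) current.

S_LR = 6.7 × 250 = 1675 kVA
I_LR = S_LR/(√3·V_L) = 1675000/(1.732×575) = 1680 A

1680 A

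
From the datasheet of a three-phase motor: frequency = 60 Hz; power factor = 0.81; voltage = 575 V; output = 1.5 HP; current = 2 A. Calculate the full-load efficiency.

69.4 %

P_out = 1.5 × 746 = 1119 W
P_in = √3·V_L·I_L·cosφ = 1.732 × 575 × 2 × 0.81 = 1613 W
η = P_out / P_in = 1119 / 1613 = 0.694 = 69.4%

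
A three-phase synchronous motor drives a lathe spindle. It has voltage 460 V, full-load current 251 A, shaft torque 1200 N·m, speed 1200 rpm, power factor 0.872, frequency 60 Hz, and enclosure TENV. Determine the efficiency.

ω = 2π × 1200/60 = 125.7 rad/s; P_out = τω = 1200 × 125.7 = 150840 W
P_in = √3·V_L·I_L·cosφ = 1.732 × 460 × 251 × 0.872 = 174380 W
η = P_out / P_in = 150840 / 174380 = 0.865 = 86.5%

86.5 %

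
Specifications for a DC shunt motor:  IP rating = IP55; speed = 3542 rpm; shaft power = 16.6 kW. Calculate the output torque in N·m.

ω = 2π × 3542/60 = 370.9 rad/s
τ = P/ω = 16600/370.9 = 44.8 N·m

44.8 N·m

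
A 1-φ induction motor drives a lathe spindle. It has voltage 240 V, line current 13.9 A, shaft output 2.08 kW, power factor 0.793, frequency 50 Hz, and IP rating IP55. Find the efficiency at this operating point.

78.6 %

P_out = 2.08 kW = 2080 W
P_in = V·I·cosφ = 240 × 13.9 × 0.793 = 2645 W
η = P_out / P_in = 2080 / 2645 = 0.786 = 78.6%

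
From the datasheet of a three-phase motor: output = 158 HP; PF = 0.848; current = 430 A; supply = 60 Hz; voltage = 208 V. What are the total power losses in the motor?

P_in = √3·V·I·cosφ = 1.732×208×430×0.848 = 131364 W
P_out = 158×746 = 117868 W
Losses = P_in − P_out = 131364 − 117868 = 13496 W

13.5 kW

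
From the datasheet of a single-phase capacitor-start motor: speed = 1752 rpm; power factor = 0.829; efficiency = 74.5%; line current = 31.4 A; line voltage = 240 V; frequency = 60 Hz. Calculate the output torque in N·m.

25.4 N·m

P_in = V·I·cosφ = 240 × 31.4 × 0.829 = 6247 W
P_out = η·P_in = 0.745 × 6247 = 4654 W
n = 1752 rpm
ω = 2π×1752/60 = 183.5 rad/s
τ = P_out/ω = 4654/183.5 = 25.4 N·m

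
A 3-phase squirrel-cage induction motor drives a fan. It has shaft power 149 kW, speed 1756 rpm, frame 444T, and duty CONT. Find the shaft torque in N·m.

ω = 2π × 1756/60 = 183.9 rad/s
τ = P/ω = 149000/183.9 = 810 N·m

810 N·m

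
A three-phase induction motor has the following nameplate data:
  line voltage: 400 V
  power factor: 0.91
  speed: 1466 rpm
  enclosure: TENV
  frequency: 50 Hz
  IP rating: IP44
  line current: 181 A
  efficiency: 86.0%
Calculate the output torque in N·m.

P_in = √3·V·I·cosφ = 1.732 × 400 × 181 × 0.91 = 114111 W
P_out = η·P_in = 0.86 × 114111 = 98135 W
n = 1466 rpm
ω = 2π×1466/60 = 153.5 rad/s
τ = P_out/ω = 98135/153.5 = 639 N·m

639 N·m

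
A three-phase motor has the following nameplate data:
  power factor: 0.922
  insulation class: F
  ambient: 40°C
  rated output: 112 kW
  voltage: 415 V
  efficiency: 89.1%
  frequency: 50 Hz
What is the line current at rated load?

P_out = 112 kW = 112000 W
P_in = P_out / η = 112000 / 0.891 = 125701 W
I_L = P_in / (√3·V_L·cosφ) = 125701 / (1.732 × 415 × 0.922) = 190 A

190 A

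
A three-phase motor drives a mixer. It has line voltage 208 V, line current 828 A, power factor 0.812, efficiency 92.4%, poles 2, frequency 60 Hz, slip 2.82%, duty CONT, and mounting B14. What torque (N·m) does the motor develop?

611 N·m

P_in = √3·V·I·cosφ = 1.732 × 208 × 828 × 0.812 = 242213 W
P_out = η·P_in = 0.924 × 242213 = 223805 W
n_s = 120×60/2 = 3600 rpm; n = 3600×(1−0.0282) = 3498 rpm
ω = 2π×3498/60 = 366.3 rad/s
τ = P_out/ω = 223805/366.3 = 611 N·m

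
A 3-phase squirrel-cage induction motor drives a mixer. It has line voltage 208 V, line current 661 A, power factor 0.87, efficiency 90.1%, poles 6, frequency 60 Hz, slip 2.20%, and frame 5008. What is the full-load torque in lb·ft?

1120 lb·ft

P_in = √3·V·I·cosφ = 1.732 × 208 × 661 × 0.87 = 207172 W
P_out = η·P_in = 0.901 × 207172 = 186662 W
n_s = 120×60/6 = 1200 rpm; n = 1200×(1−0.022) = 1174 rpm
ω = 2π×1174/60 = 122.9 rad/s
τ = P_out/ω = 186662/122.9 = 1519 N·m
In lb·ft: 1519/1.356 = 1120 lb·ft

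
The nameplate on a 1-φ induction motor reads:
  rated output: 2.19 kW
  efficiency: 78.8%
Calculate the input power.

P_out = 2190 W
P_in = P_out/η = 2190/0.788 = 2779 W = 2.78 kW

2.78 kW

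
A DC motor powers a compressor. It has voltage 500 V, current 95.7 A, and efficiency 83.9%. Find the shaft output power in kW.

40.1 kW

P_in = V·I = 500 × 95.7 = 47850 W
P_out = η·P_in = 0.839 × 47850 = 40146 W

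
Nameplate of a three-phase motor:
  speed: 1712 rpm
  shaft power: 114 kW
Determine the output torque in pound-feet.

469 lb·ft

ω = 2π × 1712/60 = 179.3 rad/s
τ = P/ω = 114000/179.3 = 635.8 N·m
In lb·ft: 635.8/1.356 = 469 lb·ft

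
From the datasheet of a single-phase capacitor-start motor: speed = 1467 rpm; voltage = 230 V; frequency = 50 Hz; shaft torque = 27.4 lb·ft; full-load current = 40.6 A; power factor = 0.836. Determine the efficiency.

τ = 27.4 lb·ft × 1.356 = 37.15 N·m
ω = 2π × 1467/60 = 153.6 rad/s; P_out = τω = 37.15 × 153.6 = 5706 W
P_in = V·I·cosφ = 230 × 40.6 × 0.836 = 7807 W
η = P_out / P_in = 5706 / 7807 = 0.731 = 73.1%

73.1 %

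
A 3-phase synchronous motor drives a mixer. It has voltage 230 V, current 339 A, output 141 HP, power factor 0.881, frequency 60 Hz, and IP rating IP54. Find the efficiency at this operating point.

P_out = 141 × 746 = 105186 W
P_in = √3·V_L·I_L·cosφ = 1.732 × 230 × 339 × 0.881 = 118974 W
η = P_out / P_in = 105186 / 118974 = 0.884 = 88.4%

88.4 %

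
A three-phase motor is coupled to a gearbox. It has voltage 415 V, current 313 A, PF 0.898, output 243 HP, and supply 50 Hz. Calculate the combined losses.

P_in = √3·V·I·cosφ = 1.732×415×313×0.898 = 202030 W
P_out = 243×746 = 181278 W
Losses = P_in − P_out = 202030 − 181278 = 20752 W

20.8 kW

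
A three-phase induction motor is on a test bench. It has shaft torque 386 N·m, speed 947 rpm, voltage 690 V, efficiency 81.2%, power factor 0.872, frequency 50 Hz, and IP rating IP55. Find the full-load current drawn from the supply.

ω = 2π×947/60 = 99.17 rad/s; P_out = τω = 386 × 99.17 = 38280 W
P_in = P_out / η = 38280 / 0.812 = 47143 W
I_L = P_in / (√3·V_L·cosφ) = 47143 / (1.732 × 690 × 0.872) = 45.2 A

45.2 A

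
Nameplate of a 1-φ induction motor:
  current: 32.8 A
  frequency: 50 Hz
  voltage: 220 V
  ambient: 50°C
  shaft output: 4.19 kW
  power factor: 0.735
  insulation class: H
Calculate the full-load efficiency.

P_out = 4.19 kW = 4190 W
P_in = V·I·cosφ = 220 × 32.8 × 0.735 = 5304 W
η = P_out / P_in = 4190 / 5304 = 0.790 = 79.0%

79.0 %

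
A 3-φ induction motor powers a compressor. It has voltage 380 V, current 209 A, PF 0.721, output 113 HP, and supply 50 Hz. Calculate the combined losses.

14.9 kW

P_in = √3·V·I·cosφ = 1.732×380×209×0.721 = 99177 W
P_out = 113×746 = 84298 W
Losses = P_in − P_out = 99177 − 84298 = 14879 W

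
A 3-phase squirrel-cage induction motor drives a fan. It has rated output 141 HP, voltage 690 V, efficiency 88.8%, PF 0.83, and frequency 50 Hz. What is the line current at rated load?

P_out = 141 × 746 = 105186 W
P_in = P_out / η = 105186 / 0.888 = 118453 W
I_L = P_in / (√3·V_L·cosφ) = 118453 / (1.732 × 690 × 0.83) = 119 A

119 A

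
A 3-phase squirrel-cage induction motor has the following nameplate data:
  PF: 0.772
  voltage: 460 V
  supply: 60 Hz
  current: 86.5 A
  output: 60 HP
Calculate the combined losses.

8440 W

P_in = √3·V·I·cosφ = 1.732×460×86.5×0.772 = 53203 W
P_out = 60×746 = 44760 W
Losses = P_in − P_out = 53203 − 44760 = 8443 W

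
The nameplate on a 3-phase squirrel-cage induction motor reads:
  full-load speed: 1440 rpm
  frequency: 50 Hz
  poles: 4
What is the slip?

4.0 %

n_s = 120f/p = 120×50/4 = 1500 rpm
s = (n_s − n)/n_s = (1500 − 1440)/1500 = 0.0400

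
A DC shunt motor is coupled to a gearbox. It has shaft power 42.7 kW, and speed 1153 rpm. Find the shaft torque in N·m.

ω = 2π × 1153/60 = 120.7 rad/s
τ = P/ω = 42700/120.7 = 354 N·m

354 N·m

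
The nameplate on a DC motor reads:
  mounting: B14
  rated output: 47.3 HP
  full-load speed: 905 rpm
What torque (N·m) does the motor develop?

P_out = 47.3 × 746 = 35286 W
ω = 2π × 905/60 = 94.77 rad/s
τ = P_out/ω = 35286/94.77 = 372 N·m

372 N·m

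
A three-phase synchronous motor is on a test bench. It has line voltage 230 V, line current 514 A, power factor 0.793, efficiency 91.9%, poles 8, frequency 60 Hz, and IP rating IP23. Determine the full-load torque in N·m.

1580 N·m

P_in = √3·V·I·cosφ = 1.732 × 230 × 514 × 0.793 = 162372 W
P_out = η·P_in = 0.919 × 162372 = 149220 W
n = n_s = 120×60/8 = 900 rpm (synchronous)
ω = 2π×900/60 = 94.25 rad/s
τ = P_out/ω = 149220/94.25 = 1580 N·m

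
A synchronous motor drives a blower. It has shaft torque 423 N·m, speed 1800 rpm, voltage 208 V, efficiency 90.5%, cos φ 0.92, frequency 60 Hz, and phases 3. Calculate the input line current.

266 A

ω = 2π×1800/60 = 188.5 rad/s; P_out = τω = 423 × 188.5 = 79736 W
P_in = P_out / η = 79736 / 0.905 = 88106 W
I_L = P_in / (√3·V_L·cosφ) = 88106 / (1.732 × 208 × 0.92) = 266 A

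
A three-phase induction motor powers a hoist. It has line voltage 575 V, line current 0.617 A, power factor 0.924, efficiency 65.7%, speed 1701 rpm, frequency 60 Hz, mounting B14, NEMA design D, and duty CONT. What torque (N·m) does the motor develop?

P_in = √3·V·I·cosφ = 1.732 × 575 × 0.617 × 0.924 = 568 W
P_out = η·P_in = 0.657 × 568 = 373 W
n = 1701 rpm
ω = 2π×1701/60 = 178.1 rad/s
τ = P_out/ω = 373/178.1 = 2.09 N·m

2.09 N·m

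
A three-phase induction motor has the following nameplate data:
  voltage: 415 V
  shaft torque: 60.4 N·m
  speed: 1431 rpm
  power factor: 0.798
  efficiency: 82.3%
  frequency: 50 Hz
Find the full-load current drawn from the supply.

ω = 2π×1431/60 = 149.9 rad/s; P_out = τω = 60.4 × 149.9 = 9054 W
P_in = P_out / η = 9054 / 0.823 = 11001 W
I_L = P_in / (√3·V_L·cosφ) = 11001 / (1.732 × 415 × 0.798) = 19.2 A

19.2 A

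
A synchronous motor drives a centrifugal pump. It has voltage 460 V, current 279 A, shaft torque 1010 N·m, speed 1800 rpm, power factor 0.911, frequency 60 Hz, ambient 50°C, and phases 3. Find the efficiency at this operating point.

ω = 2π × 1800/60 = 188.5 rad/s; P_out = τω = 1010 × 188.5 = 190385 W
P_in = √3·V_L·I_L·cosφ = 1.732 × 460 × 279 × 0.911 = 202502 W
η = P_out / P_in = 190385 / 202502 = 0.940 = 94.0%

94.0 %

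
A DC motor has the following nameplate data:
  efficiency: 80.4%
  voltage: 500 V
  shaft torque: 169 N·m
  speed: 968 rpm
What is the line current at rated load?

ω = 2π×968/60 = 101.4 rad/s; P_out = τω = 169 × 101.4 = 17137 W
P_in = P_out / η = 17137 / 0.804 = 21315 W
I = P_in / V = 21315 / 500 = 42.6 A

42.6 A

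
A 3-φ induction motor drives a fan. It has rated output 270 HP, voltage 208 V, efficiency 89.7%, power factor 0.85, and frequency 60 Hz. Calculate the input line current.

733 A

P_out = 270 × 746 = 201420 W
P_in = P_out / η = 201420 / 0.897 = 224548 W
I_L = P_in / (√3·V_L·cosφ) = 224548 / (1.732 × 208 × 0.85) = 733 A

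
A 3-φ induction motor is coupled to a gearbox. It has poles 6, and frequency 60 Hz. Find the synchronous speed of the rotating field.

n_s = 120f/p = 120×60/6 = 1200 rpm

1200 rpm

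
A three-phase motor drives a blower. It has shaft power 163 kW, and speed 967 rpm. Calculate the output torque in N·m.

ω = 2π × 967/60 = 101.3 rad/s
τ = P/ω = 163000/101.3 = 1610 N·m

1610 N·m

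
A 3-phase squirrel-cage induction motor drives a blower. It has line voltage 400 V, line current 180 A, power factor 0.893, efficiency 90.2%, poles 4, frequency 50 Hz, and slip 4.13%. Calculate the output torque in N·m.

667 N·m

P_in = √3·V·I·cosφ = 1.732 × 400 × 180 × 0.893 = 111361 W
P_out = η·P_in = 0.902 × 111361 = 100448 W
n_s = 120×50/4 = 1500 rpm; n = 1500×(1−0.0413) = 1438 rpm
ω = 2π×1438/60 = 150.6 rad/s
τ = P_out/ω = 100448/150.6 = 667 N·m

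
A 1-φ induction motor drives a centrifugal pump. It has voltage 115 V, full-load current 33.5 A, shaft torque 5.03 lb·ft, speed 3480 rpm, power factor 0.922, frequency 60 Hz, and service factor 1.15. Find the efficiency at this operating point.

70.0 %

τ = 5.03 lb·ft × 1.356 = 6.821 N·m
ω = 2π × 3480/60 = 364.4 rad/s; P_out = τω = 6.821 × 364.4 = 2486 W
P_in = V·I·cosφ = 115 × 33.5 × 0.922 = 3552 W
η = P_out / P_in = 2486 / 3552 = 0.700 = 70.0%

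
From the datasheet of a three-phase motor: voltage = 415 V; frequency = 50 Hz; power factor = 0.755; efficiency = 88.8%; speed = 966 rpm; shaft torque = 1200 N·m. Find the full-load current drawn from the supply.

ω = 2π×966/60 = 101.2 rad/s; P_out = τω = 1200 × 101.2 = 121440 W
P_in = P_out / η = 121440 / 0.888 = 136757 W
I_L = P_in / (√3·V_L·cosφ) = 136757 / (1.732 × 415 × 0.755) = 252 A

252 A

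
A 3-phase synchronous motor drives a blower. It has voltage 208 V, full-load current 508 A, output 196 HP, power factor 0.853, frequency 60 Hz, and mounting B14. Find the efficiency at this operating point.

P_out = 196 × 746 = 146216 W
P_in = √3·V_L·I_L·cosφ = 1.732 × 208 × 508 × 0.853 = 156108 W
η = P_out / P_in = 146216 / 156108 = 0.937 = 93.7%

93.7 %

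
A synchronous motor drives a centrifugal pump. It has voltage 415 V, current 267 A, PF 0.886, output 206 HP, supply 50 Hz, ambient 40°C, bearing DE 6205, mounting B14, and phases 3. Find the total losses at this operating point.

16.4 kW

P_in = √3·V·I·cosφ = 1.732×415×267×0.886 = 170036 W
P_out = 206×746 = 153676 W
Losses = P_in − P_out = 170036 − 153676 = 16360 W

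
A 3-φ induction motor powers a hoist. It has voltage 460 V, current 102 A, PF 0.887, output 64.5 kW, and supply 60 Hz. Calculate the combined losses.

7.58 kW

P_in = √3·V·I·cosφ = 1.732×460×102×0.887 = 72082 W
P_out = 64500 W
Losses = P_in − P_out = 72082 − 64500 = 7582 W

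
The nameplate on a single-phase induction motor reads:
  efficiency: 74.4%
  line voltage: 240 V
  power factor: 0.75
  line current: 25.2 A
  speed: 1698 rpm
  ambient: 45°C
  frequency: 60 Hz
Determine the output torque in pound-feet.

14 lb·ft

P_in = V·I·cosφ = 240 × 25.2 × 0.75 = 4536 W
P_out = η·P_in = 0.744 × 4536 = 3375 W
n = 1698 rpm
ω = 2π×1698/60 = 177.8 rad/s
τ = P_out/ω = 3375/177.8 = 18.98 N·m
In lb·ft: 18.98/1.356 = 14 lb·ft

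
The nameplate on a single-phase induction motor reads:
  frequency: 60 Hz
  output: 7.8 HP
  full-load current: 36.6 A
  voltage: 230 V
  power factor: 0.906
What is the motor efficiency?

76.3 %

P_out = 7.8 × 746 = 5819 W
P_in = V·I·cosφ = 230 × 36.6 × 0.906 = 7627 W
η = P_out / P_in = 5819 / 7627 = 0.763 = 76.3%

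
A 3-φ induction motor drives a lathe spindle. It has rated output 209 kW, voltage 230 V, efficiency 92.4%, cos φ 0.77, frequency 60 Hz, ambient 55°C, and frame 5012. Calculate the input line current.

P_out = 209 kW = 209000 W
P_in = P_out / η = 209000 / 0.924 = 226190 W
I_L = P_in / (√3·V_L·cosφ) = 226190 / (1.732 × 230 × 0.77) = 737 A

737 A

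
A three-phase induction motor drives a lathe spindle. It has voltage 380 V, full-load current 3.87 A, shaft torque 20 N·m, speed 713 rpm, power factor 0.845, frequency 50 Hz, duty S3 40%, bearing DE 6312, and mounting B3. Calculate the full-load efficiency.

69.4 %

ω = 2π × 713/60 = 74.67 rad/s; P_out = τω = 20 × 74.67 = 1493 W
P_in = √3·V_L·I_L·cosφ = 1.732 × 380 × 3.87 × 0.845 = 2152 W
η = P_out / P_in = 1493 / 2152 = 0.694 = 69.4%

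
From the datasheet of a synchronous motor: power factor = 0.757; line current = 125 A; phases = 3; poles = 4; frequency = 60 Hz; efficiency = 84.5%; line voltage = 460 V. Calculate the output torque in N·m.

P_in = √3·V·I·cosφ = 1.732 × 460 × 125 × 0.757 = 75390 W
P_out = η·P_in = 0.845 × 75390 = 63705 W
n = n_s = 120×60/4 = 1800 rpm (synchronous)
ω = 2π×1800/60 = 188.5 rad/s
τ = P_out/ω = 63705/188.5 = 338 N·m

338 N·m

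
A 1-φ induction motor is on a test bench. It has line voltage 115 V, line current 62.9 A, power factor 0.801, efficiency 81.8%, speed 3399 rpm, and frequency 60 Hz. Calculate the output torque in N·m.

P_in = V·I·cosφ = 115 × 62.9 × 0.801 = 5794 W
P_out = η·P_in = 0.818 × 5794 = 4739 W
n = 3399 rpm
ω = 2π×3399/60 = 355.9 rad/s
τ = P_out/ω = 4739/355.9 = 13.3 N·m

13.3 N·m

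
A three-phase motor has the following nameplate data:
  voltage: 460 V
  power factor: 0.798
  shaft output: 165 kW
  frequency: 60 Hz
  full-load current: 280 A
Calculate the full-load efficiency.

92.7 %

P_out = 165 kW = 165000 W
P_in = √3·V_L·I_L·cosφ = 1.732 × 460 × 280 × 0.798 = 178019 W
η = P_out / P_in = 165000 / 178019 = 0.927 = 92.7%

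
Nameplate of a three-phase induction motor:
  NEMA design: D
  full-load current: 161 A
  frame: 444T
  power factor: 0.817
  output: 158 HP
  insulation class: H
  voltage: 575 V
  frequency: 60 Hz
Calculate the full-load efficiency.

90.0 %

P_out = 158 × 746 = 117868 W
P_in = √3·V_L·I_L·cosφ = 1.732 × 575 × 161 × 0.817 = 130998 W
η = P_out / P_in = 117868 / 130998 = 0.900 = 90.0%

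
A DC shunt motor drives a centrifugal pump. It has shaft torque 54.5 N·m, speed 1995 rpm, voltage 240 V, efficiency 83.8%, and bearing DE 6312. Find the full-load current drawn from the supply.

ω = 2π×1995/60 = 208.9 rad/s; P_out = τω = 54.5 × 208.9 = 11385 W
P_in = P_out / η = 11385 / 0.838 = 13586 W
I = P_in / V = 13586 / 240 = 56.6 A

56.6 A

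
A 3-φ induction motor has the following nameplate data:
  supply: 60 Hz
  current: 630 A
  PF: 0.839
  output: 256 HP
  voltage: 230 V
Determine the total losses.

P_in = √3·V·I·cosφ = 1.732×230×630×0.839 = 210561 W
P_out = 256×746 = 190976 W
Losses = P_in − P_out = 210561 − 190976 = 19585 W

19.6 kW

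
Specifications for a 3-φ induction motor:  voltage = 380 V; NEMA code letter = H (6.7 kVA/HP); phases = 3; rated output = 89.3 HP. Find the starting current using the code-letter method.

S_LR = 6.7 × 89.3 = 598.31 kVA
I_LR = S_LR/(√3·V_L) = 598310/(1.732×380) = 909 A

909 A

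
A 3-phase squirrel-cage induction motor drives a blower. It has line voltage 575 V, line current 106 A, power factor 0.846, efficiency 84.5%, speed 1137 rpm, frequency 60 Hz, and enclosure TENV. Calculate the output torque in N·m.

P_in = √3·V·I·cosφ = 1.732 × 575 × 106 × 0.846 = 89308 W
P_out = η·P_in = 0.845 × 89308 = 75465 W
n = 1137 rpm
ω = 2π×1137/60 = 119.1 rad/s
τ = P_out/ω = 75465/119.1 = 634 N·m

634 N·m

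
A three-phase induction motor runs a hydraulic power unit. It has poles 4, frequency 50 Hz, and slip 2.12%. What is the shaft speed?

n_s = 120f/p = 120×50/4 = 1500 rpm
n = n_s(1 − s) = 1500 × (1 − 0.0212) = 1468 rpm

1468 rpm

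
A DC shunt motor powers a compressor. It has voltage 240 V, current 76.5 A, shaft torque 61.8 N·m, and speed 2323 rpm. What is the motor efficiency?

ω = 2π × 2323/60 = 243.3 rad/s; P_out = τω = 61.8 × 243.3 = 15036 W
P_in = V·I = 240 × 76.5 = 18360 W
η = P_out / P_in = 15036 / 18360 = 0.819 = 81.9%

81.9 %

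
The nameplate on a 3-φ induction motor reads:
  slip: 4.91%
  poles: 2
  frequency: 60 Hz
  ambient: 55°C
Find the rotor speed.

3423 rpm

n_s = 120f/p = 120×60/2 = 3600 rpm
n = n_s(1 − s) = 3600 × (1 − 0.0491) = 3423 rpm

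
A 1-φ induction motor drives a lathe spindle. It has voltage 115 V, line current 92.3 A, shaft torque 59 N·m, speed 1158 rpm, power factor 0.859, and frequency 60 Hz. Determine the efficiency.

78.5 %

ω = 2π × 1158/60 = 121.3 rad/s; P_out = τω = 59 × 121.3 = 7157 W
P_in = V·I·cosφ = 115 × 92.3 × 0.859 = 9118 W
η = P_out / P_in = 7157 / 9118 = 0.785 = 78.5%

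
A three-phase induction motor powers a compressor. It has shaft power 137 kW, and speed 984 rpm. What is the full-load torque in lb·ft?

981 lb·ft

ω = 2π × 984/60 = 103 rad/s
τ = P/ω = 137000/103 = 1330 N·m
In lb·ft: 1330/1.356 = 981 lb·ft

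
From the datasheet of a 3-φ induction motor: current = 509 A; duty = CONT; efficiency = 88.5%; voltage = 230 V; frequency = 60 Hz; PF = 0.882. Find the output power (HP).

P_in = √3·V·I·cosφ = 1.732 × 230 × 509 × 0.882 = 178839 W
P_out = η·P_in = 0.885 × 178839 = 158273 W
= 158273/746 = 212 HP

212 HP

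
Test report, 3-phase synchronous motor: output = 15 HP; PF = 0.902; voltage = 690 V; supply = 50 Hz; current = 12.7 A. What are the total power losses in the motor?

2.5 kW

P_in = √3·V·I·cosφ = 1.732×690×12.7×0.902 = 13690 W
P_out = 15×746 = 11190 W
Losses = P_in − P_out = 13690 − 11190 = 2500 W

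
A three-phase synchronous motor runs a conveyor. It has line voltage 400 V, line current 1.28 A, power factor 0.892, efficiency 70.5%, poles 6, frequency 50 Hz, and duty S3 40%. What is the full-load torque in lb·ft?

3.93 lb·ft

P_in = √3·V·I·cosφ = 1.732 × 400 × 1.28 × 0.892 = 791 W
P_out = η·P_in = 0.705 × 791 = 558 W
n = n_s = 120×50/6 = 1000 rpm (synchronous)
ω = 2π×1000/60 = 104.7 rad/s
τ = P_out/ω = 558/104.7 = 5.33 N·m
In lb·ft: 5.33/1.356 = 3.93 lb·ft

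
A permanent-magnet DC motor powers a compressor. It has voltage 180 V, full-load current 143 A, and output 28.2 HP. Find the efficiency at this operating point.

P_out = 28.2 × 746 = 21037 W
P_in = V·I = 180 × 143 = 25740 W
η = P_out / P_in = 21037 / 25740 = 0.817 = 81.7%

81.7 %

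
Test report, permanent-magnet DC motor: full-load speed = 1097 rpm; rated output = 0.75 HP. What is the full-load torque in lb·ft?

3.59 lb·ft

P_out = 0.75 × 746 = 560 W
ω = 2π × 1097/60 = 114.9 rad/s
τ = P_out/ω = 560/114.9 = 4.874 N·m
In lb·ft: 4.874/1.356 = 3.59 lb·ft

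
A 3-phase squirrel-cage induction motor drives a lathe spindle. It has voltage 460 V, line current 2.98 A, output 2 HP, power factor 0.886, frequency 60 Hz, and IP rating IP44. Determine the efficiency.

P_out = 2 × 746 = 1492 W
P_in = √3·V_L·I_L·cosφ = 1.732 × 460 × 2.98 × 0.886 = 2104 W
η = P_out / P_in = 1492 / 2104 = 0.709 = 70.9%

70.9 %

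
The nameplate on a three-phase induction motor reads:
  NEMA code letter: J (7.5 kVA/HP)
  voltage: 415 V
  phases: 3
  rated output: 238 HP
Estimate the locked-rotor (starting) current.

S_LR = 7.5 × 238 = 1785 kVA
I_LR = S_LR/(√3·V_L) = 1785000/(1.732×415) = 2480 A

2480 A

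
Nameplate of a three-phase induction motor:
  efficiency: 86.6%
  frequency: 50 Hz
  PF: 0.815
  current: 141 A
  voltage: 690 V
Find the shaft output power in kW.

119 kW

P_in = √3·V·I·cosφ = 1.732 × 690 × 141 × 0.815 = 137333 W
P_out = η·P_in = 0.866 × 137333 = 118930 W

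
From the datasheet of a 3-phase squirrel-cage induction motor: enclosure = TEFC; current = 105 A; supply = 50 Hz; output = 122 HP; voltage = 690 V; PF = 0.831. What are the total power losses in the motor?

P_in = √3·V·I·cosφ = 1.732×690×105×0.831 = 104277 W
P_out = 122×746 = 91012 W
Losses = P_in − P_out = 104277 − 91012 = 13265 W

13.3 kW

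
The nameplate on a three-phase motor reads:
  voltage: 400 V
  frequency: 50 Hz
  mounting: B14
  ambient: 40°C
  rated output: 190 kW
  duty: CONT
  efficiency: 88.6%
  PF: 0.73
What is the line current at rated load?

P_out = 190 kW = 190000 W
P_in = P_out / η = 190000 / 0.886 = 214447 W
I_L = P_in / (√3·V_L·cosφ) = 214447 / (1.732 × 400 × 0.73) = 424 A

424 A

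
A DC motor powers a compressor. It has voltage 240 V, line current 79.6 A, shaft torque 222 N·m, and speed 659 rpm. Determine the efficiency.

ω = 2π × 659/60 = 69.01 rad/s; P_out = τω = 222 × 69.01 = 15320 W
P_in = V·I = 240 × 79.6 = 19104 W
η = P_out / P_in = 15320 / 19104 = 0.802 = 80.2%

80.2 %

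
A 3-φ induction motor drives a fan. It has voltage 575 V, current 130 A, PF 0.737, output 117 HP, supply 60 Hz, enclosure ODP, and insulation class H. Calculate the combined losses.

8.14 kW

P_in = √3·V·I·cosφ = 1.732×575×130×0.737 = 95417 W
P_out = 117×746 = 87282 W
Losses = P_in − P_out = 95417 − 87282 = 8135 W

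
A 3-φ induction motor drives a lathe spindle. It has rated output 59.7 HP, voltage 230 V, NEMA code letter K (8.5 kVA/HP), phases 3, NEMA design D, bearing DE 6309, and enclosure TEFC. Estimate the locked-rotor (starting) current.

1270 A

S_LR = 8.5 × 59.7 = 507.45 kVA
I_LR = S_LR/(√3·V_L) = 507450/(1.732×230) = 1270 A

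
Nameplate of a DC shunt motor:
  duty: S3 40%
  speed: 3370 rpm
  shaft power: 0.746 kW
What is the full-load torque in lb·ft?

ω = 2π × 3370/60 = 352.9 rad/s
τ = P/ω = 746/352.9 = 2.114 N·m
In lb·ft: 2.114/1.356 = 1.56 lb·ft

1.56 lb·ft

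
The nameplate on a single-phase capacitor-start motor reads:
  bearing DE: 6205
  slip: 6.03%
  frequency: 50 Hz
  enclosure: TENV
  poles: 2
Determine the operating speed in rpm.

2819 rpm

n_s = 120f/p = 120×50/2 = 3000 rpm
n = n_s(1 − s) = 3000 × (1 − 0.0603) = 2819 rpm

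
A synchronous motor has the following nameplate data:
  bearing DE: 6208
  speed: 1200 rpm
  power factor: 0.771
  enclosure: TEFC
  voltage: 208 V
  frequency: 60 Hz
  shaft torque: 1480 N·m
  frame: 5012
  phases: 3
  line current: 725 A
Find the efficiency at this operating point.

ω = 2π × 1200/60 = 125.7 rad/s; P_out = τω = 1480 × 125.7 = 186036 W
P_in = √3·V_L·I_L·cosφ = 1.732 × 208 × 725 × 0.771 = 201374 W
η = P_out / P_in = 186036 / 201374 = 0.924 = 92.4%

92.4 %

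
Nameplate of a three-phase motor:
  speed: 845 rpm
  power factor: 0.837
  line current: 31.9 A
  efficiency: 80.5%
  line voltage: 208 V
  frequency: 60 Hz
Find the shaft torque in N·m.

P_in = √3·V·I·cosφ = 1.732 × 208 × 31.9 × 0.837 = 9619 W
P_out = η·P_in = 0.805 × 9619 = 7743 W
n = 845 rpm
ω = 2π×845/60 = 88.49 rad/s
τ = P_out/ω = 7743/88.49 = 87.5 N·m

87.5 N·m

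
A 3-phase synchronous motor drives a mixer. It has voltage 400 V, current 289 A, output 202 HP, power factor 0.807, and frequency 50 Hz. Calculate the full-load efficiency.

93.3 %

P_out = 202 × 746 = 150692 W
P_in = √3·V_L·I_L·cosφ = 1.732 × 400 × 289 × 0.807 = 161577 W
η = P_out / P_in = 150692 / 161577 = 0.933 = 93.3%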